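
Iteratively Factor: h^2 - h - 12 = (h - 4)*(h + 3)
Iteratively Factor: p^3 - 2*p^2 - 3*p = (p - 3)*(p^2 + p) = (p - 3)*(p + 1)*(p)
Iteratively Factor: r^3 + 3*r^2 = (r + 3)*(r^2) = r*(r + 3)*(r)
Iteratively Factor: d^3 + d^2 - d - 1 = (d + 1)*(d^2 - 1) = (d + 1)^2*(d - 1)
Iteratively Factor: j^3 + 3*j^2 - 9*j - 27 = (j - 3)*(j^2 + 6*j + 9) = (j - 3)*(j + 3)*(j + 3)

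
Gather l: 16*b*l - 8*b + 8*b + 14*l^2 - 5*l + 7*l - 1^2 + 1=14*l^2 + l*(16*b + 2)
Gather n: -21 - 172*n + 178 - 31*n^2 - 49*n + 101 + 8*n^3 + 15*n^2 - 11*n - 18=8*n^3 - 16*n^2 - 232*n + 240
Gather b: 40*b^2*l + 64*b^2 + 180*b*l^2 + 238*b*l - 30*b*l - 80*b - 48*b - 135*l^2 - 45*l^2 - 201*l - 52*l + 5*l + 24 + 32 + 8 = b^2*(40*l + 64) + b*(180*l^2 + 208*l - 128) - 180*l^2 - 248*l + 64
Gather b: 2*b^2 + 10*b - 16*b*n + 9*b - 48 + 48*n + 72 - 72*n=2*b^2 + b*(19 - 16*n) - 24*n + 24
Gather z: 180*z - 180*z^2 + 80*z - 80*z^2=-260*z^2 + 260*z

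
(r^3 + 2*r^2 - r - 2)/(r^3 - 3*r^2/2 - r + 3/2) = 2*(r + 2)/(2*r - 3)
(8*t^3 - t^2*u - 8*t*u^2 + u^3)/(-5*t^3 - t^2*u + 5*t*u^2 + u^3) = (-8*t + u)/(5*t + u)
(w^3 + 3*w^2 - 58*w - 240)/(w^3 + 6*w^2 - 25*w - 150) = (w - 8)/(w - 5)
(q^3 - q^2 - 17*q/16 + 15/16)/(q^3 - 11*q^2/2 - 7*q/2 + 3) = (16*q^2 - 32*q + 15)/(8*(2*q^2 - 13*q + 6))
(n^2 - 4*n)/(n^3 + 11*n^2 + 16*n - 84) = n*(n - 4)/(n^3 + 11*n^2 + 16*n - 84)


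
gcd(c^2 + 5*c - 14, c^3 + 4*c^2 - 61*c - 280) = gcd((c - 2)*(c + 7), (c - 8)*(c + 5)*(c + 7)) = c + 7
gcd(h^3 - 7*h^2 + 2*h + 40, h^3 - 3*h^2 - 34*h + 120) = h^2 - 9*h + 20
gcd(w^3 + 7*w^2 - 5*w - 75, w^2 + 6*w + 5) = w + 5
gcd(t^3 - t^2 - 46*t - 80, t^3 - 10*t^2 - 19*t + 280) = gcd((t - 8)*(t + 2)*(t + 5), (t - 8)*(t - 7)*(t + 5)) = t^2 - 3*t - 40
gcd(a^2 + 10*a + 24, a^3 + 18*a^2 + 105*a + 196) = a + 4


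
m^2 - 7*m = m*(m - 7)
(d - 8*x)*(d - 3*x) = d^2 - 11*d*x + 24*x^2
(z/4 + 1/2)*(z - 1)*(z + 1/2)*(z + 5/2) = z^4/4 + z^3 + 9*z^2/16 - 19*z/16 - 5/8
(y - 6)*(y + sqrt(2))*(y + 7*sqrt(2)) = y^3 - 6*y^2 + 8*sqrt(2)*y^2 - 48*sqrt(2)*y + 14*y - 84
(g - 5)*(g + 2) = g^2 - 3*g - 10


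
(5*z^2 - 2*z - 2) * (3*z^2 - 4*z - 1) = 15*z^4 - 26*z^3 - 3*z^2 + 10*z + 2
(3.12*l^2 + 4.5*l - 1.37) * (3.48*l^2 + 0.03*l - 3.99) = 10.8576*l^4 + 15.7536*l^3 - 17.0814*l^2 - 17.9961*l + 5.4663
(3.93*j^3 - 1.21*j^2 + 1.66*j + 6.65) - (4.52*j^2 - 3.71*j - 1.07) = 3.93*j^3 - 5.73*j^2 + 5.37*j + 7.72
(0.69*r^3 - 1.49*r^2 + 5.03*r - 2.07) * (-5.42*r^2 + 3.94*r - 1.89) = -3.7398*r^5 + 10.7944*r^4 - 34.4373*r^3 + 33.8537*r^2 - 17.6625*r + 3.9123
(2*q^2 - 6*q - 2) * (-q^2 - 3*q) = -2*q^4 + 20*q^2 + 6*q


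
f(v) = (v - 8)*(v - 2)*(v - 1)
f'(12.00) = 194.00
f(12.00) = 440.00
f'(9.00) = 71.00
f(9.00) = 56.00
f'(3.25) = -13.81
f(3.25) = -13.36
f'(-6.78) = 313.07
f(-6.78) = -1009.60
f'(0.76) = 11.01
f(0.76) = -2.15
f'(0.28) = 20.08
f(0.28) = -9.56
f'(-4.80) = 200.72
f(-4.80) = -504.83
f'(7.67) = 33.75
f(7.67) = -12.48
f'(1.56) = -1.02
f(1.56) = 1.59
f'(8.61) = 58.98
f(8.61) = 30.68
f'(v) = (v - 8)*(v - 2) + (v - 8)*(v - 1) + (v - 2)*(v - 1) = 3*v^2 - 22*v + 26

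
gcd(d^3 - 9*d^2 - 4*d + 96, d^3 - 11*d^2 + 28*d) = d - 4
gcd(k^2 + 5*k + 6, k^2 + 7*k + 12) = k + 3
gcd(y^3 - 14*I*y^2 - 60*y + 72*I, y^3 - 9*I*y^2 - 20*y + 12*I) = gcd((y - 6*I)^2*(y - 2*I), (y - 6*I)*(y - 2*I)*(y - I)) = y^2 - 8*I*y - 12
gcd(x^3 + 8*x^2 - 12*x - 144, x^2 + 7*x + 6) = x + 6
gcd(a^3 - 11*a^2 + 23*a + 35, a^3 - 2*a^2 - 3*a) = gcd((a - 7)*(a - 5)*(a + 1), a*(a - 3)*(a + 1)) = a + 1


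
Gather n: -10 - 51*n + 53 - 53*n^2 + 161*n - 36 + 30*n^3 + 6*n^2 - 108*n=30*n^3 - 47*n^2 + 2*n + 7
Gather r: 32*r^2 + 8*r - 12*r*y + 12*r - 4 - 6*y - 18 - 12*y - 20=32*r^2 + r*(20 - 12*y) - 18*y - 42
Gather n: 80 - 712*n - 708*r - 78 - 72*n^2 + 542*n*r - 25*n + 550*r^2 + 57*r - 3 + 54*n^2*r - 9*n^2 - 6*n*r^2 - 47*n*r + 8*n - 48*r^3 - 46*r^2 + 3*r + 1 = n^2*(54*r - 81) + n*(-6*r^2 + 495*r - 729) - 48*r^3 + 504*r^2 - 648*r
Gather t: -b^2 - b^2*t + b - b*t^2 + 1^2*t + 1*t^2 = -b^2 + b + t^2*(1 - b) + t*(1 - b^2)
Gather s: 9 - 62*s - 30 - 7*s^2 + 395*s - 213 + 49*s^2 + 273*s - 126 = 42*s^2 + 606*s - 360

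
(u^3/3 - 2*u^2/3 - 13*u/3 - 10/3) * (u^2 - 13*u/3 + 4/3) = u^5/3 - 19*u^4/9 - u^3 + 131*u^2/9 + 26*u/3 - 40/9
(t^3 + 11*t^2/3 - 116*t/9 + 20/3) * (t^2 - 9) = t^5 + 11*t^4/3 - 197*t^3/9 - 79*t^2/3 + 116*t - 60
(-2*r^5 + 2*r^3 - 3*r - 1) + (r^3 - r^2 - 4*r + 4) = -2*r^5 + 3*r^3 - r^2 - 7*r + 3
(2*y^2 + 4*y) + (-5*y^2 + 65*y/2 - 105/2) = -3*y^2 + 73*y/2 - 105/2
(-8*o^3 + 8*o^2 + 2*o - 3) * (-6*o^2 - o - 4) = 48*o^5 - 40*o^4 + 12*o^3 - 16*o^2 - 5*o + 12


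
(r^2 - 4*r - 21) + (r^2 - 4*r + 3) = 2*r^2 - 8*r - 18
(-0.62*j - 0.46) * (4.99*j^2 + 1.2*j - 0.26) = -3.0938*j^3 - 3.0394*j^2 - 0.3908*j + 0.1196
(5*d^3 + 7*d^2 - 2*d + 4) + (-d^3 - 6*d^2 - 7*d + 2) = 4*d^3 + d^2 - 9*d + 6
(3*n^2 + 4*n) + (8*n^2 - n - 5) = 11*n^2 + 3*n - 5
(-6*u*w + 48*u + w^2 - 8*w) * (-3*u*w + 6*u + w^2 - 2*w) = 18*u^2*w^2 - 180*u^2*w + 288*u^2 - 9*u*w^3 + 90*u*w^2 - 144*u*w + w^4 - 10*w^3 + 16*w^2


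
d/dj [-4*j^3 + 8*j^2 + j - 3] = -12*j^2 + 16*j + 1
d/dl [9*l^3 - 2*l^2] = l*(27*l - 4)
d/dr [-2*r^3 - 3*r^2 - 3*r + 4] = -6*r^2 - 6*r - 3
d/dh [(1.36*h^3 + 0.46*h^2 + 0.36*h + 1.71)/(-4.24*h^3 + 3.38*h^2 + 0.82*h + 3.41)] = (6.5472*h^4 + 5.2832*h^3 + 34.8244*h^2 - 8.4224*h - 0.1746)/(17.9776*h^6 - 28.6624*h^5 + 4.4708*h^4 - 23.3736*h^3 + 23.724*h^2 + 5.5924*h + 11.6281)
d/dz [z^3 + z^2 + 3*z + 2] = 3*z^2 + 2*z + 3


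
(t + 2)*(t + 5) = t^2 + 7*t + 10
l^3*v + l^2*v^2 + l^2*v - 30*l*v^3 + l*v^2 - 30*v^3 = (l - 5*v)*(l + 6*v)*(l*v + v)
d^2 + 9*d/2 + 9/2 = (d + 3/2)*(d + 3)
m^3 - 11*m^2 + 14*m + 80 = (m - 8)*(m - 5)*(m + 2)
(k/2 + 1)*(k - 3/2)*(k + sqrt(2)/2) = k^3/2 + k^2/4 + sqrt(2)*k^2/4 - 3*k/2 + sqrt(2)*k/8 - 3*sqrt(2)/4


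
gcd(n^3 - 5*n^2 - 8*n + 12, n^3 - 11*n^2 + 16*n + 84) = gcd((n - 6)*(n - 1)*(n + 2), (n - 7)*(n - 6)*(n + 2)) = n^2 - 4*n - 12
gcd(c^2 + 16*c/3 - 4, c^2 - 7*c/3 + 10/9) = c - 2/3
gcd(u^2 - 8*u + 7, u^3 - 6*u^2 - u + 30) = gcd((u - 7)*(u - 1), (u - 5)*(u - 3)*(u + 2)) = 1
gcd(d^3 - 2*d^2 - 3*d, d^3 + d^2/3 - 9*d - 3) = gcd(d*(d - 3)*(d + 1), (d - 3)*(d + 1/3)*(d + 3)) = d - 3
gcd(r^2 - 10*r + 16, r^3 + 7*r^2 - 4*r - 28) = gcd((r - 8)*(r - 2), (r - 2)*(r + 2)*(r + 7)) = r - 2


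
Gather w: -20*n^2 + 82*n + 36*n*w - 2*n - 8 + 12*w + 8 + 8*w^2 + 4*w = -20*n^2 + 80*n + 8*w^2 + w*(36*n + 16)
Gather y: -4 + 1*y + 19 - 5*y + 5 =20 - 4*y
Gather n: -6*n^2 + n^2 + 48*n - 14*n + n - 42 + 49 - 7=-5*n^2 + 35*n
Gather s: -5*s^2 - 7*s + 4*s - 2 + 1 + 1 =-5*s^2 - 3*s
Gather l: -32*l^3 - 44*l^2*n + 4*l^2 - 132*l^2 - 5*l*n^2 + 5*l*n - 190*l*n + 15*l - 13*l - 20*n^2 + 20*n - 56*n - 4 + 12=-32*l^3 + l^2*(-44*n - 128) + l*(-5*n^2 - 185*n + 2) - 20*n^2 - 36*n + 8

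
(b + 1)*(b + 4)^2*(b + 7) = b^4 + 16*b^3 + 87*b^2 + 184*b + 112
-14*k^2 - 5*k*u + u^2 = (-7*k + u)*(2*k + u)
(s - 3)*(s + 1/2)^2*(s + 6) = s^4 + 4*s^3 - 59*s^2/4 - 69*s/4 - 9/2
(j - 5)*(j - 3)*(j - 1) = j^3 - 9*j^2 + 23*j - 15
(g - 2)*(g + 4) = g^2 + 2*g - 8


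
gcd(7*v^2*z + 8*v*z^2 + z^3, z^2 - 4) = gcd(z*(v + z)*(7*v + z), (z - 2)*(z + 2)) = 1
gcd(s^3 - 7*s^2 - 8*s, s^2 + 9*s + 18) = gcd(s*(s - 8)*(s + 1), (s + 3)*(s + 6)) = 1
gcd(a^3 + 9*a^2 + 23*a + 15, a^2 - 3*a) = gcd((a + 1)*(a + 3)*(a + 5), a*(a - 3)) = 1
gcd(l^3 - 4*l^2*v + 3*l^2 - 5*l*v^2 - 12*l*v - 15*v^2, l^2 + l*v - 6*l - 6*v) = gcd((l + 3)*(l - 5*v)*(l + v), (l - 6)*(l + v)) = l + v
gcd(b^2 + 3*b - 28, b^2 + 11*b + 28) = b + 7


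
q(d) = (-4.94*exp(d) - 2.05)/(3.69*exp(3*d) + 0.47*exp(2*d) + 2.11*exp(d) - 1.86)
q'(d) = (-4.94*exp(d) - 2.05)*(-11.07*exp(3*d) - 0.94*exp(2*d) - 2.11*exp(d))/(3.69*exp(3*d) + 0.47*exp(2*d) + 2.11*exp(d) - 1.86)^2 - 4.94*exp(d)/(3.69*exp(3*d) + 0.47*exp(2*d) + 2.11*exp(d) - 1.86) = (36.4572*exp(3*d) + 25.0153*exp(2*d) + 1.927*exp(d) + 13.5139)*exp(d)/(13.6161*exp(6*d) + 3.4686*exp(5*d) + 15.7927*exp(4*d) - 11.7434*exp(3*d) + 2.7037*exp(2*d) - 7.8492*exp(d) + 3.4596)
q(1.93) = -0.03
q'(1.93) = 0.06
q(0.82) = -0.27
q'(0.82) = 0.55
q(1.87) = -0.03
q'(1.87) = 0.07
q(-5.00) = 1.13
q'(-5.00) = 0.03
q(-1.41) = 2.58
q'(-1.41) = 2.45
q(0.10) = -1.25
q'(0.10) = 2.90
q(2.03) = -0.02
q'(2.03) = 0.05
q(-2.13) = 1.65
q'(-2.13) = 0.66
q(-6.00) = 1.11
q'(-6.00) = 0.01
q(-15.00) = 1.10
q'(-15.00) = 0.00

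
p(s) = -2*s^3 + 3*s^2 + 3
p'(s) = -6*s^2 + 6*s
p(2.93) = -21.55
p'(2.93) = -33.93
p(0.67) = 3.75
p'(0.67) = 1.33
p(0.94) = 3.99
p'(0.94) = 0.34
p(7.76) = -750.92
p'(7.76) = -314.75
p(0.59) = 3.63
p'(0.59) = 1.45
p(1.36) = 3.52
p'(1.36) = -2.94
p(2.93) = -21.55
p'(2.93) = -33.93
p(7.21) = -590.66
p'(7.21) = -268.64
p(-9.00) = 1704.00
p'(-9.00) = -540.00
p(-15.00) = 7428.00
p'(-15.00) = -1440.00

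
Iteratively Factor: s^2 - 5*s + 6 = (s - 3)*(s - 2)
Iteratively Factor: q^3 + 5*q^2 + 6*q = (q)*(q^2 + 5*q + 6) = q*(q + 3)*(q + 2)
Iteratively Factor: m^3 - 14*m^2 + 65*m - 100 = (m - 4)*(m^2 - 10*m + 25) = (m - 5)*(m - 4)*(m - 5)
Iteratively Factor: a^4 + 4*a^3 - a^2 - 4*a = (a - 1)*(a^3 + 5*a^2 + 4*a) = a*(a - 1)*(a^2 + 5*a + 4) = a*(a - 1)*(a + 1)*(a + 4)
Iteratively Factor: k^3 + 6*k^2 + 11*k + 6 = (k + 2)*(k^2 + 4*k + 3) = (k + 1)*(k + 2)*(k + 3)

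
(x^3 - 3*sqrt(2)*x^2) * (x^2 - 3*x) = x^5 - 3*sqrt(2)*x^4 - 3*x^4 + 9*sqrt(2)*x^3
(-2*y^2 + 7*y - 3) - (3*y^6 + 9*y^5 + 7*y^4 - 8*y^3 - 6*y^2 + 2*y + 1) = -3*y^6 - 9*y^5 - 7*y^4 + 8*y^3 + 4*y^2 + 5*y - 4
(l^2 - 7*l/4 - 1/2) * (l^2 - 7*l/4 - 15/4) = l^4 - 7*l^3/2 - 19*l^2/16 + 119*l/16 + 15/8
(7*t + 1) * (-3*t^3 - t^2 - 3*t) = -21*t^4 - 10*t^3 - 22*t^2 - 3*t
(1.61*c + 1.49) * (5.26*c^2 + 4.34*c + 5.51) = 8.4686*c^3 + 14.8248*c^2 + 15.3377*c + 8.2099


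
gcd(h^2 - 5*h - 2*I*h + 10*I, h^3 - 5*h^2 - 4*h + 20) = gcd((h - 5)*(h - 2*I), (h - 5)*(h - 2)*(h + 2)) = h - 5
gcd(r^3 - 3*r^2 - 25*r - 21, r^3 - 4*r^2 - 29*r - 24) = r^2 + 4*r + 3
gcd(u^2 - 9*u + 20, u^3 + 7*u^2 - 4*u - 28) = 1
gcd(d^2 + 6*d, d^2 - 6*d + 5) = 1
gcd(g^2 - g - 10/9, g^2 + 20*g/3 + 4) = g + 2/3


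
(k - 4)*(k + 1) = k^2 - 3*k - 4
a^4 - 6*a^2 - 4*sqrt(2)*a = a*(a - 2*sqrt(2))*(a + sqrt(2))^2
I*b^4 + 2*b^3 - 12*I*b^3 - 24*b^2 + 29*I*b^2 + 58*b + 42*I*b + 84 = (b - 7)*(b - 6)*(b - 2*I)*(I*b + I)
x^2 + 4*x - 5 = (x - 1)*(x + 5)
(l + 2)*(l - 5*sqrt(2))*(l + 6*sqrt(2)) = l^3 + sqrt(2)*l^2 + 2*l^2 - 60*l + 2*sqrt(2)*l - 120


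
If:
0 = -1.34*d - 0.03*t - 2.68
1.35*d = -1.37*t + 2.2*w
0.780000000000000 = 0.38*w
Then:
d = -2.12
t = 5.39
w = 2.05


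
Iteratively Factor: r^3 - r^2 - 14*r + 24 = (r + 4)*(r^2 - 5*r + 6) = (r - 2)*(r + 4)*(r - 3)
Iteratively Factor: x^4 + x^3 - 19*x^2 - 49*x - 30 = (x - 5)*(x^3 + 6*x^2 + 11*x + 6) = (x - 5)*(x + 1)*(x^2 + 5*x + 6) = (x - 5)*(x + 1)*(x + 3)*(x + 2)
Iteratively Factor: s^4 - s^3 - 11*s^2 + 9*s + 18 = (s - 3)*(s^3 + 2*s^2 - 5*s - 6) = (s - 3)*(s + 3)*(s^2 - s - 2) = (s - 3)*(s + 1)*(s + 3)*(s - 2)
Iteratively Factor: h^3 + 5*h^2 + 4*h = (h + 4)*(h^2 + h) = (h + 1)*(h + 4)*(h)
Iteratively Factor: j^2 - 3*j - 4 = (j - 4)*(j + 1)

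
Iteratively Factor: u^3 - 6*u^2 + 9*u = (u - 3)*(u^2 - 3*u) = (u - 3)^2*(u)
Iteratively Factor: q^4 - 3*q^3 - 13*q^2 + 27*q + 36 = (q + 1)*(q^3 - 4*q^2 - 9*q + 36) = (q + 1)*(q + 3)*(q^2 - 7*q + 12) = (q - 4)*(q + 1)*(q + 3)*(q - 3)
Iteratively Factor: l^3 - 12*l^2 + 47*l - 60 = (l - 4)*(l^2 - 8*l + 15) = (l - 4)*(l - 3)*(l - 5)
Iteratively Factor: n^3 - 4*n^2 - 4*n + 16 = (n - 2)*(n^2 - 2*n - 8) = (n - 4)*(n - 2)*(n + 2)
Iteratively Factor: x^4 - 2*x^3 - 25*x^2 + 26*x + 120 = (x - 3)*(x^3 + x^2 - 22*x - 40) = (x - 3)*(x + 2)*(x^2 - x - 20) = (x - 3)*(x + 2)*(x + 4)*(x - 5)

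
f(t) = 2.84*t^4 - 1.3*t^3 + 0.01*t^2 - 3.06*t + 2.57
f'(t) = 11.36*t^3 - 3.9*t^2 + 0.02*t - 3.06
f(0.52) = 1.01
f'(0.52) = -2.51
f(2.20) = 48.57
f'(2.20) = 99.07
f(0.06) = 2.39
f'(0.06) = -3.07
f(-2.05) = 70.24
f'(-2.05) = -117.36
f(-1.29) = 17.19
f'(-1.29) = -33.96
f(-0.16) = 3.07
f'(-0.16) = -3.21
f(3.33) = 293.70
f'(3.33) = 373.24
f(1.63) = 12.03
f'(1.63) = 35.81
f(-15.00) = 148213.22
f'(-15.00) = -39220.86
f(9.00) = 17661.38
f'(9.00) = 7962.66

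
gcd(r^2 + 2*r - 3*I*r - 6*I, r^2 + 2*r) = r + 2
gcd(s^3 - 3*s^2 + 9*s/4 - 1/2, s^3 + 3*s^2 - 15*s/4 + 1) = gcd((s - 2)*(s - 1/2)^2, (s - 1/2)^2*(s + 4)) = s^2 - s + 1/4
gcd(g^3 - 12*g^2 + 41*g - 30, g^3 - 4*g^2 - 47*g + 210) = g^2 - 11*g + 30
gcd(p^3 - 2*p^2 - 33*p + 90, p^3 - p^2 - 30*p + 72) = p^2 + 3*p - 18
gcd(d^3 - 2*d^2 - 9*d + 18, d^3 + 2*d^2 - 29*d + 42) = d^2 - 5*d + 6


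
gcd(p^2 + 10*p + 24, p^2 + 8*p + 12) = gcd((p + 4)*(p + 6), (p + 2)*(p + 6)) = p + 6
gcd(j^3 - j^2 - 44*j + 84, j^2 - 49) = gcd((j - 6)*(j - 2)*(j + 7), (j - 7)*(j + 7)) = j + 7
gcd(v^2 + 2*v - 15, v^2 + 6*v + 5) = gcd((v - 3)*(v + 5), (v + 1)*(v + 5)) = v + 5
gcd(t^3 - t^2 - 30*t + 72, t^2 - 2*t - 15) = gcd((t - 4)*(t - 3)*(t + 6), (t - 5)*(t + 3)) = 1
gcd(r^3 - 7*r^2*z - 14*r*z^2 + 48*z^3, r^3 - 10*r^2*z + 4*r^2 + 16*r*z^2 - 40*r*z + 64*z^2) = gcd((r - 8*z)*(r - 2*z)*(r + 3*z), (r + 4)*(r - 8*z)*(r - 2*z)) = r^2 - 10*r*z + 16*z^2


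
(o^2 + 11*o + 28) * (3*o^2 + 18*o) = 3*o^4 + 51*o^3 + 282*o^2 + 504*o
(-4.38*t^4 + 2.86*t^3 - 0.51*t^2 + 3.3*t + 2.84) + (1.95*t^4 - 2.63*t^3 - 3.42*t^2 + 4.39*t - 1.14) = -2.43*t^4 + 0.23*t^3 - 3.93*t^2 + 7.69*t + 1.7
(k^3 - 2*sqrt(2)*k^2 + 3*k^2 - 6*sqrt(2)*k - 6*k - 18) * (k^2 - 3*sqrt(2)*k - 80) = k^5 - 5*sqrt(2)*k^4 + 3*k^4 - 74*k^3 - 15*sqrt(2)*k^3 - 222*k^2 + 178*sqrt(2)*k^2 + 480*k + 534*sqrt(2)*k + 1440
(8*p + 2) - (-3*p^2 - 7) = 3*p^2 + 8*p + 9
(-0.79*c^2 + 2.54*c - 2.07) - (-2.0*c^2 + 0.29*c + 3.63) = 1.21*c^2 + 2.25*c - 5.7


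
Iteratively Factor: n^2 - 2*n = (n - 2)*(n)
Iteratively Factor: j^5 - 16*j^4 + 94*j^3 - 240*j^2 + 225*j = (j)*(j^4 - 16*j^3 + 94*j^2 - 240*j + 225) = j*(j - 5)*(j^3 - 11*j^2 + 39*j - 45) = j*(j - 5)^2*(j^2 - 6*j + 9) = j*(j - 5)^2*(j - 3)*(j - 3)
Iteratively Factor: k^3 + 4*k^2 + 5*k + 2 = (k + 1)*(k^2 + 3*k + 2) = (k + 1)^2*(k + 2)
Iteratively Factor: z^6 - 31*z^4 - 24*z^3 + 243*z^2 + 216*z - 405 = (z - 5)*(z^5 + 5*z^4 - 6*z^3 - 54*z^2 - 27*z + 81) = (z - 5)*(z + 3)*(z^4 + 2*z^3 - 12*z^2 - 18*z + 27) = (z - 5)*(z - 1)*(z + 3)*(z^3 + 3*z^2 - 9*z - 27) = (z - 5)*(z - 1)*(z + 3)^2*(z^2 - 9) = (z - 5)*(z - 3)*(z - 1)*(z + 3)^2*(z + 3)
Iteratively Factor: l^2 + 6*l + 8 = (l + 2)*(l + 4)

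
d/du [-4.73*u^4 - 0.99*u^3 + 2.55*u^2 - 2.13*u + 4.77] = -18.92*u^3 - 2.97*u^2 + 5.1*u - 2.13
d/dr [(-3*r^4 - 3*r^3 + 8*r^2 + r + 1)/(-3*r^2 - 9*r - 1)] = 2*(9*r^5 + 45*r^4 + 33*r^3 - 30*r^2 - 5*r + 4)/(9*r^4 + 54*r^3 + 87*r^2 + 18*r + 1)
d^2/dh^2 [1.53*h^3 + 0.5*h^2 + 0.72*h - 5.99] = 9.18*h + 1.0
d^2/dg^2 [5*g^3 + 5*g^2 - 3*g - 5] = 30*g + 10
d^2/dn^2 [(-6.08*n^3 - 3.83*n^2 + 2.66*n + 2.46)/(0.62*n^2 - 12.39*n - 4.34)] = (-2.27373675443232e-13*n^4 - 1956.224844*n^3 - 2017.785288*n^2 - 757.560888*n + 338.16734)/(0.238328*n^6 - 14.288148*n^5 + 280.527618*n^4 - 1701.980847*n^3 - 1963.693326*n^2 - 700.119252*n - 81.746504)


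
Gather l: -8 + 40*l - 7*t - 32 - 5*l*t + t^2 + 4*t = l*(40 - 5*t) + t^2 - 3*t - 40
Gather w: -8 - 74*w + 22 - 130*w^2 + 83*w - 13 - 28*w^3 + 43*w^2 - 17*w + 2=-28*w^3 - 87*w^2 - 8*w + 3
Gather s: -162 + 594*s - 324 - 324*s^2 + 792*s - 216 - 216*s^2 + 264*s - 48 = -540*s^2 + 1650*s - 750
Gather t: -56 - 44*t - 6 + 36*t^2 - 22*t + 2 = 36*t^2 - 66*t - 60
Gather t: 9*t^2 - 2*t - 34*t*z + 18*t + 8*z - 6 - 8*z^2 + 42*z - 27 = 9*t^2 + t*(16 - 34*z) - 8*z^2 + 50*z - 33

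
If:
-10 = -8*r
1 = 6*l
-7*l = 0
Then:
No Solution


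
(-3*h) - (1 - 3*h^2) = 3*h^2 - 3*h - 1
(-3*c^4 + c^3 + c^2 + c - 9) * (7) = -21*c^4 + 7*c^3 + 7*c^2 + 7*c - 63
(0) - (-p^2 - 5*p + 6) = p^2 + 5*p - 6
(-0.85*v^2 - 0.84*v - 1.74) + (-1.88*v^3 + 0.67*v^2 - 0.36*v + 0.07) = -1.88*v^3 - 0.18*v^2 - 1.2*v - 1.67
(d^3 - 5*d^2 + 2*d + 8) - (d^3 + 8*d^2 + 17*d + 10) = -13*d^2 - 15*d - 2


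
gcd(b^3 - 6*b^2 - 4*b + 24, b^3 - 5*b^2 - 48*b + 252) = b - 6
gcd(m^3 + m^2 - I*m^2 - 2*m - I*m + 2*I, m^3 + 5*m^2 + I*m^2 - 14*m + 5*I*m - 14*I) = 1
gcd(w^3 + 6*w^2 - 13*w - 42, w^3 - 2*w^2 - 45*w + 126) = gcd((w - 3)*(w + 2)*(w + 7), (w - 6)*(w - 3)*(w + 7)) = w^2 + 4*w - 21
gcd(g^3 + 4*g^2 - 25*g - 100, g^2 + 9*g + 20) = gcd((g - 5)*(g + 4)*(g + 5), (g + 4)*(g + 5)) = g^2 + 9*g + 20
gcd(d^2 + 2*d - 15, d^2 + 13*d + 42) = 1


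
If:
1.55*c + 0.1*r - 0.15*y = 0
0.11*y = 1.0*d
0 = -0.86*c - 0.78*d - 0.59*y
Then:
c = -0.785813953488372*y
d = 0.11*y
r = 13.6801162790698*y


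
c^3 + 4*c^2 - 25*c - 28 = (c - 4)*(c + 1)*(c + 7)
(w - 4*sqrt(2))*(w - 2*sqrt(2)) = w^2 - 6*sqrt(2)*w + 16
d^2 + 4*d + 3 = (d + 1)*(d + 3)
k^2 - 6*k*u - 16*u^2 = (k - 8*u)*(k + 2*u)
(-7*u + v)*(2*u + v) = -14*u^2 - 5*u*v + v^2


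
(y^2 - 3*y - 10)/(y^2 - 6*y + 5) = (y + 2)/(y - 1)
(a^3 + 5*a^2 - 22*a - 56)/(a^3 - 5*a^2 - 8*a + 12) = (a^2 + 3*a - 28)/(a^2 - 7*a + 6)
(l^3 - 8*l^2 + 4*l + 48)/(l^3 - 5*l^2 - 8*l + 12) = (l - 4)/(l - 1)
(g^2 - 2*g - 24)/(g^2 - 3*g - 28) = (g - 6)/(g - 7)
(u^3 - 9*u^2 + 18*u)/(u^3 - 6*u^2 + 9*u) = (u - 6)/(u - 3)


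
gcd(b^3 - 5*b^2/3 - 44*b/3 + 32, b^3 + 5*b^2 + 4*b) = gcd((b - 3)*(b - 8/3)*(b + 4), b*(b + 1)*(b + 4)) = b + 4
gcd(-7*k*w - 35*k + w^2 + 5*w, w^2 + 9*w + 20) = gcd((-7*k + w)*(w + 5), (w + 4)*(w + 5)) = w + 5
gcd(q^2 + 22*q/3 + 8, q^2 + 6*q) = q + 6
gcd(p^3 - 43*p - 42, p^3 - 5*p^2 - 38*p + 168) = p^2 - p - 42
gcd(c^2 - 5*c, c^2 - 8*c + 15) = c - 5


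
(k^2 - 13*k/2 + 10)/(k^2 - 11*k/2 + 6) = (2*k - 5)/(2*k - 3)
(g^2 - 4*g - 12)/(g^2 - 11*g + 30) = (g + 2)/(g - 5)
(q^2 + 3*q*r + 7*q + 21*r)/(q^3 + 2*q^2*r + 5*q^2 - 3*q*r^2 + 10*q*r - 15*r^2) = (q + 7)/(q^2 - q*r + 5*q - 5*r)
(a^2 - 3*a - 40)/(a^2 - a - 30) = (a - 8)/(a - 6)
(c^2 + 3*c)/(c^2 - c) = (c + 3)/(c - 1)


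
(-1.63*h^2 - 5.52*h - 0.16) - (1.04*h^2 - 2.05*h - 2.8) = -2.67*h^2 - 3.47*h + 2.64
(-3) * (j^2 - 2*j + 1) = -3*j^2 + 6*j - 3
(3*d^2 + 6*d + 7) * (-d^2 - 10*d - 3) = -3*d^4 - 36*d^3 - 76*d^2 - 88*d - 21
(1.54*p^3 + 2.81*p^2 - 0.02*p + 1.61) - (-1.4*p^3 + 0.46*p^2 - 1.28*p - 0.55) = 2.94*p^3 + 2.35*p^2 + 1.26*p + 2.16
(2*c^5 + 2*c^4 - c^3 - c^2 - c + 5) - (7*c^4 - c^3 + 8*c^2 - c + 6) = 2*c^5 - 5*c^4 - 9*c^2 - 1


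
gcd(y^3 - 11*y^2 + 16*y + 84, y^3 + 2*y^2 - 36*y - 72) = y^2 - 4*y - 12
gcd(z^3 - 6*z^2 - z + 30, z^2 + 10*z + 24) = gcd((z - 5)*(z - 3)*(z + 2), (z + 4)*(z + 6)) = 1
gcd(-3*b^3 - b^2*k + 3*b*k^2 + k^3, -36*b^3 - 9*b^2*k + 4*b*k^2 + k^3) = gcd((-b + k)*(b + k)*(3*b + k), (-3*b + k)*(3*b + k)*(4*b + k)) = 3*b + k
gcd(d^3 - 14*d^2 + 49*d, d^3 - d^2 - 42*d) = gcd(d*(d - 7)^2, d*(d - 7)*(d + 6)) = d^2 - 7*d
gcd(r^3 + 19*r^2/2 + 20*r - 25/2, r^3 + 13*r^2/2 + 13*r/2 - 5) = r^2 + 9*r/2 - 5/2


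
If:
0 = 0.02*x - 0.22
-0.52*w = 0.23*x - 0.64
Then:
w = -3.63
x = 11.00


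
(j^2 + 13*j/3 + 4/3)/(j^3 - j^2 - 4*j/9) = 3*(j + 4)/(j*(3*j - 4))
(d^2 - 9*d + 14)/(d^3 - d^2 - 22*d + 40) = (d - 7)/(d^2 + d - 20)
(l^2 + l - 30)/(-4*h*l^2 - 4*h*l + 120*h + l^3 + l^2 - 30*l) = -1/(4*h - l)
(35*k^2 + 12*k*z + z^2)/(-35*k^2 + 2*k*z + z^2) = (5*k + z)/(-5*k + z)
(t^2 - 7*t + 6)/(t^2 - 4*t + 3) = (t - 6)/(t - 3)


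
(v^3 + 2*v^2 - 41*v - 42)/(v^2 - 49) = (v^2 - 5*v - 6)/(v - 7)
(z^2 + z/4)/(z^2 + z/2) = (4*z + 1)/(2*(2*z + 1))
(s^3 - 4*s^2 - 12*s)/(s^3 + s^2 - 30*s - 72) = s*(s + 2)/(s^2 + 7*s + 12)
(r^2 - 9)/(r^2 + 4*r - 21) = (r + 3)/(r + 7)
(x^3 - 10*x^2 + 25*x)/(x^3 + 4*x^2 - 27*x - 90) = x*(x - 5)/(x^2 + 9*x + 18)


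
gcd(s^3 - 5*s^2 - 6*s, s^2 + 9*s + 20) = 1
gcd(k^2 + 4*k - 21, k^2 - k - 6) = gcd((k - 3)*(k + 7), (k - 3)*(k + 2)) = k - 3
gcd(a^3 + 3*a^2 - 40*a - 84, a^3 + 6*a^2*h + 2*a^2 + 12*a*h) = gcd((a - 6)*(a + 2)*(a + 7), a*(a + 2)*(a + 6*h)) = a + 2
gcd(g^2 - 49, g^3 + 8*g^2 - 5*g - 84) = g + 7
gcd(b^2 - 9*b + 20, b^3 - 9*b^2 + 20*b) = b^2 - 9*b + 20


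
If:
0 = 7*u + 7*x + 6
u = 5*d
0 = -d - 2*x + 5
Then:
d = -47/63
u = -235/63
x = 181/63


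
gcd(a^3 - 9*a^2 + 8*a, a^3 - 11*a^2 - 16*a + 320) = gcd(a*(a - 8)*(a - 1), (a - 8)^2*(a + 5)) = a - 8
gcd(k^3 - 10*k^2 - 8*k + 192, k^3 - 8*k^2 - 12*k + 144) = k^2 - 2*k - 24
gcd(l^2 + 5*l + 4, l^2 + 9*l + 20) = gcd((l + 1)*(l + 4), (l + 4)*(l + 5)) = l + 4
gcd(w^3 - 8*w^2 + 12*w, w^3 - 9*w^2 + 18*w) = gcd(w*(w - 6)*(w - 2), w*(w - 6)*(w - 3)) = w^2 - 6*w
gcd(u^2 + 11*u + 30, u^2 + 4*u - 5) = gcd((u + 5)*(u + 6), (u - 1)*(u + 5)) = u + 5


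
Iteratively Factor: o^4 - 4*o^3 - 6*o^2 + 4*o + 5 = (o - 5)*(o^3 + o^2 - o - 1) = (o - 5)*(o - 1)*(o^2 + 2*o + 1) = (o - 5)*(o - 1)*(o + 1)*(o + 1)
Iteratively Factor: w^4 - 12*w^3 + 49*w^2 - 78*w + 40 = (w - 5)*(w^3 - 7*w^2 + 14*w - 8) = (w - 5)*(w - 1)*(w^2 - 6*w + 8) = (w - 5)*(w - 4)*(w - 1)*(w - 2)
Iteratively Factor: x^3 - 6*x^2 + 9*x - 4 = (x - 1)*(x^2 - 5*x + 4) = (x - 4)*(x - 1)*(x - 1)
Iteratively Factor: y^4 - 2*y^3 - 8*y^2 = (y - 4)*(y^3 + 2*y^2) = y*(y - 4)*(y^2 + 2*y) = y*(y - 4)*(y + 2)*(y)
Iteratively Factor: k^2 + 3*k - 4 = (k - 1)*(k + 4)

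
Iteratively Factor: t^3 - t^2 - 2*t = (t)*(t^2 - t - 2) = t*(t + 1)*(t - 2)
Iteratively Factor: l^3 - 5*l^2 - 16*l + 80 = (l - 5)*(l^2 - 16) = (l - 5)*(l + 4)*(l - 4)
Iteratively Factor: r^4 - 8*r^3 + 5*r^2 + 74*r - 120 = (r - 4)*(r^3 - 4*r^2 - 11*r + 30) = (r - 4)*(r + 3)*(r^2 - 7*r + 10) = (r - 5)*(r - 4)*(r + 3)*(r - 2)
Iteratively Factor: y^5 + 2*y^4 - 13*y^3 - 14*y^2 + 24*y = (y - 3)*(y^4 + 5*y^3 + 2*y^2 - 8*y) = (y - 3)*(y + 2)*(y^3 + 3*y^2 - 4*y) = (y - 3)*(y + 2)*(y + 4)*(y^2 - y) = y*(y - 3)*(y + 2)*(y + 4)*(y - 1)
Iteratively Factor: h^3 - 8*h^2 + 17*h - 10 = (h - 5)*(h^2 - 3*h + 2) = (h - 5)*(h - 1)*(h - 2)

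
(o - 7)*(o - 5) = o^2 - 12*o + 35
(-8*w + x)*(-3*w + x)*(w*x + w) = 24*w^3*x + 24*w^3 - 11*w^2*x^2 - 11*w^2*x + w*x^3 + w*x^2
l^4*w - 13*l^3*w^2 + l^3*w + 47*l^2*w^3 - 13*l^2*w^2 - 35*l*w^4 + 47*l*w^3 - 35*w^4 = (l - 7*w)*(l - 5*w)*(l - w)*(l*w + w)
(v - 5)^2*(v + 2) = v^3 - 8*v^2 + 5*v + 50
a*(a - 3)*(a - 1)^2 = a^4 - 5*a^3 + 7*a^2 - 3*a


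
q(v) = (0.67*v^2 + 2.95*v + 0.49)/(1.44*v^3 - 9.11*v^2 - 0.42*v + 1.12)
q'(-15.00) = -0.00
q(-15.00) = -0.02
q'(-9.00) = 0.00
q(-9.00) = -0.02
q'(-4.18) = 0.01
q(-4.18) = 0.00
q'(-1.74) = 0.09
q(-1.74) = 0.08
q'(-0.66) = 1.07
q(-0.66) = 0.39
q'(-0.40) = 55.07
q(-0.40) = 2.23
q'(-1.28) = 0.17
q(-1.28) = 0.13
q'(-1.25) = 0.18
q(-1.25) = 0.14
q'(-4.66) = 0.01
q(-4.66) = -0.00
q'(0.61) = 3.50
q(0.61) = -1.15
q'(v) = (1.34*v + 2.95)/(1.44*v^3 - 9.11*v^2 - 0.42*v + 1.12) + (-4.32*v^2 + 18.22*v + 0.42)*(0.67*v^2 + 2.95*v + 0.49)/(1.44*v^3 - 9.11*v^2 - 0.42*v + 1.12)^2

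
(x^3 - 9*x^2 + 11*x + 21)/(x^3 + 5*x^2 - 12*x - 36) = (x^2 - 6*x - 7)/(x^2 + 8*x + 12)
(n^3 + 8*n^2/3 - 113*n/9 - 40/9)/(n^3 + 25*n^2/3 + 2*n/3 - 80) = (n + 1/3)/(n + 6)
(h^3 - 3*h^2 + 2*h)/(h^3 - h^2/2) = 2*(h^2 - 3*h + 2)/(h*(2*h - 1))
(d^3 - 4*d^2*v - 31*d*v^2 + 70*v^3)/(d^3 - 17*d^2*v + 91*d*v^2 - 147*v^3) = (d^2 + 3*d*v - 10*v^2)/(d^2 - 10*d*v + 21*v^2)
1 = 1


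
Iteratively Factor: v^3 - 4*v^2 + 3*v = (v - 1)*(v^2 - 3*v) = v*(v - 1)*(v - 3)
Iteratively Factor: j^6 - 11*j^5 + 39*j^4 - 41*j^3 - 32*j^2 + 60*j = (j + 1)*(j^5 - 12*j^4 + 51*j^3 - 92*j^2 + 60*j) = (j - 2)*(j + 1)*(j^4 - 10*j^3 + 31*j^2 - 30*j) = j*(j - 2)*(j + 1)*(j^3 - 10*j^2 + 31*j - 30) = j*(j - 2)^2*(j + 1)*(j^2 - 8*j + 15) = j*(j - 3)*(j - 2)^2*(j + 1)*(j - 5)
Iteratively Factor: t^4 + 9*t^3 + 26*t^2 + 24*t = (t + 2)*(t^3 + 7*t^2 + 12*t) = (t + 2)*(t + 3)*(t^2 + 4*t) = (t + 2)*(t + 3)*(t + 4)*(t)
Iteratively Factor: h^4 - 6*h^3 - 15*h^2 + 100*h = (h - 5)*(h^3 - h^2 - 20*h) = h*(h - 5)*(h^2 - h - 20) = h*(h - 5)*(h + 4)*(h - 5)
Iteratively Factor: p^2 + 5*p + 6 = (p + 2)*(p + 3)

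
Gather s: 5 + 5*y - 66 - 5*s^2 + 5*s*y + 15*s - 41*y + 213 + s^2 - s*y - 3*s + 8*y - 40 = -4*s^2 + s*(4*y + 12) - 28*y + 112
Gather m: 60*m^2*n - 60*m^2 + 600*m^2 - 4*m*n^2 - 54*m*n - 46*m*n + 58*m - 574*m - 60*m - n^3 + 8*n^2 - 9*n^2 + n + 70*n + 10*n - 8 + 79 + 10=m^2*(60*n + 540) + m*(-4*n^2 - 100*n - 576) - n^3 - n^2 + 81*n + 81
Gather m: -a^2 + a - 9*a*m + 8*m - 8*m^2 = -a^2 + a - 8*m^2 + m*(8 - 9*a)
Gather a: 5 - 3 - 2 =0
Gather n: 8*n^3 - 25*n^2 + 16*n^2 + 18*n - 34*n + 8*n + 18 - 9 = 8*n^3 - 9*n^2 - 8*n + 9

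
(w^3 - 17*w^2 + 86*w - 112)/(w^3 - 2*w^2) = 1 - 15/w + 56/w^2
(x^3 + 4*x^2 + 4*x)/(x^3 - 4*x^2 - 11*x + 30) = x*(x^2 + 4*x + 4)/(x^3 - 4*x^2 - 11*x + 30)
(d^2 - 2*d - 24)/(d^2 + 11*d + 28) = (d - 6)/(d + 7)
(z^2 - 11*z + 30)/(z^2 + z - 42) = (z - 5)/(z + 7)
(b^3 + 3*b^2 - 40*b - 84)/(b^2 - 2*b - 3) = (-b^3 - 3*b^2 + 40*b + 84)/(-b^2 + 2*b + 3)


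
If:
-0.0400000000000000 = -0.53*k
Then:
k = 0.08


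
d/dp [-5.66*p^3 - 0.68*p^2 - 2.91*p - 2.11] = -16.98*p^2 - 1.36*p - 2.91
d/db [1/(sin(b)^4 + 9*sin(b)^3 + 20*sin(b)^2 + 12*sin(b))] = (-43*sin(b) + sin(3*b) + 27*cos(2*b)/2 - 51/2)*cos(b)/((sin(b)^3 + 9*sin(b)^2 + 20*sin(b) + 12)^2*sin(b)^2)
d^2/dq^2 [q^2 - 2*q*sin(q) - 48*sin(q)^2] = 2*q*sin(q) + 192*sin(q)^2 - 4*cos(q) - 94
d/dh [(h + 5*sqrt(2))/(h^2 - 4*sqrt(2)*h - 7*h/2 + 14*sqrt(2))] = 2*(2*h^2 - 8*sqrt(2)*h - 7*h + (h + 5*sqrt(2))*(-4*h + 7 + 8*sqrt(2)) + 28*sqrt(2))/(2*h^2 - 8*sqrt(2)*h - 7*h + 28*sqrt(2))^2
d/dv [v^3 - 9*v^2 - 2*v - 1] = 3*v^2 - 18*v - 2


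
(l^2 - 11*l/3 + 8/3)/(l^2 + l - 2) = (l - 8/3)/(l + 2)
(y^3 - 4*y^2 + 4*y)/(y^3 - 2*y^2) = (y - 2)/y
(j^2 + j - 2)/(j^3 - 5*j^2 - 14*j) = (j - 1)/(j*(j - 7))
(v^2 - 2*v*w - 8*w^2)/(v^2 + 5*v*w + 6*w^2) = (v - 4*w)/(v + 3*w)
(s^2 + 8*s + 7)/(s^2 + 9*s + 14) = (s + 1)/(s + 2)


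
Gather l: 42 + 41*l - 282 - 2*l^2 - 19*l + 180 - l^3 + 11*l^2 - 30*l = -l^3 + 9*l^2 - 8*l - 60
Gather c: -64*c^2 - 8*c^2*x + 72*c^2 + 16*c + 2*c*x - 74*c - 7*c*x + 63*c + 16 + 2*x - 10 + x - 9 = c^2*(8 - 8*x) + c*(5 - 5*x) + 3*x - 3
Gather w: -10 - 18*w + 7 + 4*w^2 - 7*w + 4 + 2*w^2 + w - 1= 6*w^2 - 24*w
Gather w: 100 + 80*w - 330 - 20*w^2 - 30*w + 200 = -20*w^2 + 50*w - 30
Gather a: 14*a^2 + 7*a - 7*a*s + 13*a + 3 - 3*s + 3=14*a^2 + a*(20 - 7*s) - 3*s + 6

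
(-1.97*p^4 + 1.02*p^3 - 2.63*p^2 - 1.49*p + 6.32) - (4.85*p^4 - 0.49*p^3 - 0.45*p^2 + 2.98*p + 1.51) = -6.82*p^4 + 1.51*p^3 - 2.18*p^2 - 4.47*p + 4.81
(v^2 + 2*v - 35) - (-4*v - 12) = v^2 + 6*v - 23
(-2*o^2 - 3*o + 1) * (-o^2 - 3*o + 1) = 2*o^4 + 9*o^3 + 6*o^2 - 6*o + 1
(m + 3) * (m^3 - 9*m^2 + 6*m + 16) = m^4 - 6*m^3 - 21*m^2 + 34*m + 48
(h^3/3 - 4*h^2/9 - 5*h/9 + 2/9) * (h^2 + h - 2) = h^5/3 - h^4/9 - 5*h^3/3 + 5*h^2/9 + 4*h/3 - 4/9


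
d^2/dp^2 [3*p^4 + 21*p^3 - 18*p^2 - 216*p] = 36*p^2 + 126*p - 36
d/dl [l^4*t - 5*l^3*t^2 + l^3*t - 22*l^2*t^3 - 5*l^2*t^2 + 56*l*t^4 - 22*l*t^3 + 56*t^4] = t*(4*l^3 - 15*l^2*t + 3*l^2 - 44*l*t^2 - 10*l*t + 56*t^3 - 22*t^2)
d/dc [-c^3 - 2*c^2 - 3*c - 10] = -3*c^2 - 4*c - 3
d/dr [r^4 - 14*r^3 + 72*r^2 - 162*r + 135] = 4*r^3 - 42*r^2 + 144*r - 162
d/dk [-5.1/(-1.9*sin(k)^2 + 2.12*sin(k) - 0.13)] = (10.812 - 19.38*sin(k))*cos(k)/(1.9*sin(k)^2 - 2.12*sin(k) + 0.13)^2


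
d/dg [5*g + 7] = 5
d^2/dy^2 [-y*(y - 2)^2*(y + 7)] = -12*y^2 - 18*y + 48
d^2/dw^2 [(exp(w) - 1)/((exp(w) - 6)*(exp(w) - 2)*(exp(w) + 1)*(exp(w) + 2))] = (9*exp(8*w) - 71*exp(7*w) + 195*exp(6*w) - 135*exp(5*w) - 558*exp(4*w) + 1944*exp(3*w) + 960*exp(2*w) - 1840*exp(w) + 1056)*exp(w)/(exp(12*w) - 15*exp(11*w) + 45*exp(10*w) + 235*exp(9*w) - 978*exp(8*w) - 1920*exp(7*w) + 6560*exp(6*w) + 10080*exp(5*w) - 17472*exp(4*w) - 29440*exp(3*w) + 11520*exp(2*w) + 34560*exp(w) + 13824)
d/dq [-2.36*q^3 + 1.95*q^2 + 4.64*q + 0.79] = -7.08*q^2 + 3.9*q + 4.64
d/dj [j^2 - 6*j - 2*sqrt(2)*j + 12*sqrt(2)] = 2*j - 6 - 2*sqrt(2)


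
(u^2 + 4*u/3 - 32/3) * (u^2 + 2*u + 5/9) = u^4 + 10*u^3/3 - 67*u^2/9 - 556*u/27 - 160/27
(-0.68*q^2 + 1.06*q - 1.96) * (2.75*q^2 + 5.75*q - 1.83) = -1.87*q^4 - 0.995*q^3 + 1.9494*q^2 - 13.2098*q + 3.5868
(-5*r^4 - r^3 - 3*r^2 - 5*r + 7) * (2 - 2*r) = 10*r^5 - 8*r^4 + 4*r^3 + 4*r^2 - 24*r + 14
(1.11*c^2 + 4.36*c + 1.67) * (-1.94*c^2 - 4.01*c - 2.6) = -2.1534*c^4 - 12.9095*c^3 - 23.6094*c^2 - 18.0327*c - 4.342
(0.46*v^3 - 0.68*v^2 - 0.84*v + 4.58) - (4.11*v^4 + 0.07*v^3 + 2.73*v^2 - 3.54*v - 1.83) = -4.11*v^4 + 0.39*v^3 - 3.41*v^2 + 2.7*v + 6.41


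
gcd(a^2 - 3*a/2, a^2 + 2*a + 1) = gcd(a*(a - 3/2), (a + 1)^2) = 1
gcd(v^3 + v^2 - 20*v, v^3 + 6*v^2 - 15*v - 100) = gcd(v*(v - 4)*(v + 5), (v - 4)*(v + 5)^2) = v^2 + v - 20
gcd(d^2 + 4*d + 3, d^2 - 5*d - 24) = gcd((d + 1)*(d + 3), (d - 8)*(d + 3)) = d + 3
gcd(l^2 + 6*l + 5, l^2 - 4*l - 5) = l + 1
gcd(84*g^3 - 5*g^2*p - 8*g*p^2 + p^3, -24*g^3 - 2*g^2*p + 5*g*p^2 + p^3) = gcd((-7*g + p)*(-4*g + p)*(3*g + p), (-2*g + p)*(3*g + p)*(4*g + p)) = 3*g + p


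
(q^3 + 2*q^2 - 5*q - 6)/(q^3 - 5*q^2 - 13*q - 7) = (q^2 + q - 6)/(q^2 - 6*q - 7)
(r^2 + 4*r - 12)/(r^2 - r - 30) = (-r^2 - 4*r + 12)/(-r^2 + r + 30)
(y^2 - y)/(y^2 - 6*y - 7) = y*(1 - y)/(-y^2 + 6*y + 7)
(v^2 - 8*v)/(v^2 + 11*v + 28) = v*(v - 8)/(v^2 + 11*v + 28)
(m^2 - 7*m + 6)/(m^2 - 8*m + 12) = (m - 1)/(m - 2)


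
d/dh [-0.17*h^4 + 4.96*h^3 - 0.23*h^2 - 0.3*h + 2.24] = -0.68*h^3 + 14.88*h^2 - 0.46*h - 0.3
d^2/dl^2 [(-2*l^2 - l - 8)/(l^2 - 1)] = 2*(-l^3 - 30*l^2 - 3*l - 10)/(l^6 - 3*l^4 + 3*l^2 - 1)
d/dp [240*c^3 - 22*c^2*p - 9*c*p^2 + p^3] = -22*c^2 - 18*c*p + 3*p^2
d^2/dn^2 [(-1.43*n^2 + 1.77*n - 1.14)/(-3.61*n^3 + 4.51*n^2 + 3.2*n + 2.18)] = (37.271806*n^6 - 138.400902*n^5 + 450.30057*n^4 - 293.587422*n^3 - 191.400792*n^2 + 256.958028*n + 39.2176)/(47.045881*n^9 - 176.324313*n^8 + 95.175123*n^7 + 135.633335*n^6 + 128.591028*n^5 - 120.471294*n^4 - 170.070068*n^3 - 131.269572*n^2 - 45.62304*n - 10.360232)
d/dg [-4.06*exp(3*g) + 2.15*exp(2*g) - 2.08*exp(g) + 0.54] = (-12.18*exp(2*g) + 4.3*exp(g) - 2.08)*exp(g)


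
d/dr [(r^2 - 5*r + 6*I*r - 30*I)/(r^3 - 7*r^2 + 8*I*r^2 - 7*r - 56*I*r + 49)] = (-r^4 + r^3*(10 - 12*I) + r^2*(6 + 116*I) + r*(-382 - 420*I) + 1435 + 84*I)/(r^6 + r^5*(-14 + 16*I) + r^4*(-29 - 224*I) + r^3*(1092 + 672*I) + r^2*(-3773 + 1568*I) + r*(-686 - 5488*I) + 2401)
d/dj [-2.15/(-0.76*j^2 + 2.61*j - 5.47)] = (5.6115 - 3.268*j)/(0.76*j^2 - 2.61*j + 5.47)^2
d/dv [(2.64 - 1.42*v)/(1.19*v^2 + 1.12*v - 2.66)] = (1.6898*v^2 - 6.2832*v + 0.8204)/(1.4161*v^4 + 2.6656*v^3 - 5.0764*v^2 - 5.9584*v + 7.0756)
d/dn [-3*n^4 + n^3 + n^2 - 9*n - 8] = -12*n^3 + 3*n^2 + 2*n - 9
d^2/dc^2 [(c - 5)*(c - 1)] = 2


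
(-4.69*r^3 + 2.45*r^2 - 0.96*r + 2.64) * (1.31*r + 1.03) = -6.1439*r^4 - 1.6212*r^3 + 1.2659*r^2 + 2.4696*r + 2.7192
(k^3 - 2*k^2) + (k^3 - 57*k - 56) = 2*k^3 - 2*k^2 - 57*k - 56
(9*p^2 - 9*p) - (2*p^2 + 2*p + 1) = 7*p^2 - 11*p - 1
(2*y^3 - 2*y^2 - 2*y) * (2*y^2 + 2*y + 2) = 4*y^5 - 4*y^3 - 8*y^2 - 4*y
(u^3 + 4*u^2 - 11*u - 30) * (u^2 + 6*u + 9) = u^5 + 10*u^4 + 22*u^3 - 60*u^2 - 279*u - 270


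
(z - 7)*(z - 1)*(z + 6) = z^3 - 2*z^2 - 41*z + 42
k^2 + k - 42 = (k - 6)*(k + 7)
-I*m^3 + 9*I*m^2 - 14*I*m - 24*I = (m - 6)*(m - 4)*(-I*m - I)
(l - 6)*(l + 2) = l^2 - 4*l - 12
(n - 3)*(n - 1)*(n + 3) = n^3 - n^2 - 9*n + 9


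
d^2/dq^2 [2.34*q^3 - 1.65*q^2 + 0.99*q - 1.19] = 14.04*q - 3.3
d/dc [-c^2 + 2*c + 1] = 2 - 2*c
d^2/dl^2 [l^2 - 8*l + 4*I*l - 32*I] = 2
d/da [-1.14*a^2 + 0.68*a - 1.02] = 0.68 - 2.28*a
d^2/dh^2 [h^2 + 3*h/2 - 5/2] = 2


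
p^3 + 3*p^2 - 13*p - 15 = (p - 3)*(p + 1)*(p + 5)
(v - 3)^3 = v^3 - 9*v^2 + 27*v - 27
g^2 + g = g*(g + 1)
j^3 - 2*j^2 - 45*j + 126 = (j - 6)*(j - 3)*(j + 7)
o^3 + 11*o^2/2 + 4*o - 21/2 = (o - 1)*(o + 3)*(o + 7/2)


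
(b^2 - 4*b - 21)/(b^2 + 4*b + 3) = (b - 7)/(b + 1)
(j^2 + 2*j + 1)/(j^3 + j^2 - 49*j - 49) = (j + 1)/(j^2 - 49)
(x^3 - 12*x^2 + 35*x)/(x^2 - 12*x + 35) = x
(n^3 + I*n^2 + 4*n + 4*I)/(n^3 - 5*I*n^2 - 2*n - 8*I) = (n + 2*I)/(n - 4*I)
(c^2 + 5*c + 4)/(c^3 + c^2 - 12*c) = (c + 1)/(c*(c - 3))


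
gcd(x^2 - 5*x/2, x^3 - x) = x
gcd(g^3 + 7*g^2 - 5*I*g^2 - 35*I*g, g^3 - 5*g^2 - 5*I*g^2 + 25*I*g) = g^2 - 5*I*g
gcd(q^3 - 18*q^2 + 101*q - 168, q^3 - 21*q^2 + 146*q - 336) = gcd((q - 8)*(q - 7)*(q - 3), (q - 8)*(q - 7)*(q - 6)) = q^2 - 15*q + 56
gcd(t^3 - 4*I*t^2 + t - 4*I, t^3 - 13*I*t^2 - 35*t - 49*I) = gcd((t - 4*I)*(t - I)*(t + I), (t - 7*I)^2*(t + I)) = t + I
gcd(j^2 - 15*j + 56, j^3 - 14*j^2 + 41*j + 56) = j^2 - 15*j + 56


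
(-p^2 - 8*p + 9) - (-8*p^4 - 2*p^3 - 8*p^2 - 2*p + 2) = 8*p^4 + 2*p^3 + 7*p^2 - 6*p + 7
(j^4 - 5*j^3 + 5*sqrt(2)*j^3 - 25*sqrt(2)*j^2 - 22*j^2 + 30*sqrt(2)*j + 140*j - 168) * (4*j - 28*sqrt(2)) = 4*j^5 - 20*j^4 - 8*sqrt(2)*j^4 - 368*j^3 + 40*sqrt(2)*j^3 + 736*sqrt(2)*j^2 + 1960*j^2 - 3920*sqrt(2)*j - 2352*j + 4704*sqrt(2)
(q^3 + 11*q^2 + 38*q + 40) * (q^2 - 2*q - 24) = q^5 + 9*q^4 - 8*q^3 - 300*q^2 - 992*q - 960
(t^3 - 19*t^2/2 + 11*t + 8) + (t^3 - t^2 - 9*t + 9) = 2*t^3 - 21*t^2/2 + 2*t + 17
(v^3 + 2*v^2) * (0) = 0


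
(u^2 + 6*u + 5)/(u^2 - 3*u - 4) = (u + 5)/(u - 4)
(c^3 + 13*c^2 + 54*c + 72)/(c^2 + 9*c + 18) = c + 4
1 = 1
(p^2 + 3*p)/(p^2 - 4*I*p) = (p + 3)/(p - 4*I)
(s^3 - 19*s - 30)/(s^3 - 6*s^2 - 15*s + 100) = (s^2 + 5*s + 6)/(s^2 - s - 20)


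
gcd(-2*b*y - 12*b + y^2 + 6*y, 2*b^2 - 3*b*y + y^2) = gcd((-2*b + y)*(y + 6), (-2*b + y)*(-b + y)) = -2*b + y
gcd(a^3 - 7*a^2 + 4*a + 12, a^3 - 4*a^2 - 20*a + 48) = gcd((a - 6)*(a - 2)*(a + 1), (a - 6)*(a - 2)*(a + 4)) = a^2 - 8*a + 12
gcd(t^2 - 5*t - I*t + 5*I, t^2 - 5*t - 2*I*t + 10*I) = t - 5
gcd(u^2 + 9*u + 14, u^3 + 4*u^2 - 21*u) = u + 7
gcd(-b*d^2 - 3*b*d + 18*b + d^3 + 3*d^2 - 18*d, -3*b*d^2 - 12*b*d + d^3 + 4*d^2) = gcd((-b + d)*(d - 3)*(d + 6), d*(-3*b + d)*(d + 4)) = 1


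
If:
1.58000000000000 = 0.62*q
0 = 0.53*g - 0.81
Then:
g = 1.53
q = 2.55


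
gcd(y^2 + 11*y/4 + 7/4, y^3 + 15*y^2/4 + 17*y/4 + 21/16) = y + 7/4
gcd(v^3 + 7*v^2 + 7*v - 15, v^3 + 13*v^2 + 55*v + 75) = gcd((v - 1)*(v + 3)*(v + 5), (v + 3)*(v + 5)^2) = v^2 + 8*v + 15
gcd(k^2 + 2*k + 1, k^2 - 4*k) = 1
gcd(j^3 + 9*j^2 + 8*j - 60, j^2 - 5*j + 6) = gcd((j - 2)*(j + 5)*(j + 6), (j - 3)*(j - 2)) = j - 2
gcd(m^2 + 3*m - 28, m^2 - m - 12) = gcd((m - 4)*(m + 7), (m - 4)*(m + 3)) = m - 4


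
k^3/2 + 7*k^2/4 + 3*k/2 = k*(k/2 + 1)*(k + 3/2)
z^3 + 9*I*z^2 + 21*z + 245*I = (z - 5*I)*(z + 7*I)^2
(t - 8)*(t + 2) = t^2 - 6*t - 16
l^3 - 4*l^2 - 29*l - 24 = (l - 8)*(l + 1)*(l + 3)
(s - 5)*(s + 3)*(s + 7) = s^3 + 5*s^2 - 29*s - 105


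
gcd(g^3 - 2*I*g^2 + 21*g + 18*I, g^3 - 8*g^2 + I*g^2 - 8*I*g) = g + I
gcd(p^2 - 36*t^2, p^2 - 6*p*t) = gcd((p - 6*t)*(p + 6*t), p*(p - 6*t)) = p - 6*t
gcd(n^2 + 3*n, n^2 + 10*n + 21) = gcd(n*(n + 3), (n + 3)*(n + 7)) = n + 3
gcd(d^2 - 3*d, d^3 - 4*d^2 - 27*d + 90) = d - 3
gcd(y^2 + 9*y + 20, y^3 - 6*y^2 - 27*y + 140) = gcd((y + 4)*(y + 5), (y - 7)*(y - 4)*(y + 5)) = y + 5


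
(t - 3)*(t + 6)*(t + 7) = t^3 + 10*t^2 + 3*t - 126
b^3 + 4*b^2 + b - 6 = (b - 1)*(b + 2)*(b + 3)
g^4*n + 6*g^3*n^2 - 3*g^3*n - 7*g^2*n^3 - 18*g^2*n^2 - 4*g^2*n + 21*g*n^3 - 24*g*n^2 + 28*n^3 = (g - 4)*(g - n)*(g + 7*n)*(g*n + n)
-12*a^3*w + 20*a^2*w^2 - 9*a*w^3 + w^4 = w*(-6*a + w)*(-2*a + w)*(-a + w)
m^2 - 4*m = m*(m - 4)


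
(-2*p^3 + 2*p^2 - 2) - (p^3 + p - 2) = -3*p^3 + 2*p^2 - p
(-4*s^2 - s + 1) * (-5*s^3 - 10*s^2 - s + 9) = 20*s^5 + 45*s^4 + 9*s^3 - 45*s^2 - 10*s + 9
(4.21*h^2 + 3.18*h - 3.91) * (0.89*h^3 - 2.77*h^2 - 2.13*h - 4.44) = 3.7469*h^5 - 8.8315*h^4 - 21.2558*h^3 - 14.6351*h^2 - 5.7909*h + 17.3604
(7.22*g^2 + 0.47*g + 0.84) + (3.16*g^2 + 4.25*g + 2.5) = 10.38*g^2 + 4.72*g + 3.34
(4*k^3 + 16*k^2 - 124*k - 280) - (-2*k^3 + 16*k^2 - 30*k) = 6*k^3 - 94*k - 280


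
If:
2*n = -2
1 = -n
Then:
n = -1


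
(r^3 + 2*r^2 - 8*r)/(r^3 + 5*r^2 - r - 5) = r*(r^2 + 2*r - 8)/(r^3 + 5*r^2 - r - 5)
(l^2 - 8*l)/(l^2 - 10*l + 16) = l/(l - 2)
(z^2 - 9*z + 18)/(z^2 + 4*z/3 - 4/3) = 3*(z^2 - 9*z + 18)/(3*z^2 + 4*z - 4)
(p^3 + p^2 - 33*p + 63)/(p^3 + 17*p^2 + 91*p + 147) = (p^2 - 6*p + 9)/(p^2 + 10*p + 21)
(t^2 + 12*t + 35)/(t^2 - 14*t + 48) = (t^2 + 12*t + 35)/(t^2 - 14*t + 48)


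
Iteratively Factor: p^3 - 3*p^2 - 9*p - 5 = (p - 5)*(p^2 + 2*p + 1) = (p - 5)*(p + 1)*(p + 1)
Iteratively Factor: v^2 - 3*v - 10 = (v + 2)*(v - 5)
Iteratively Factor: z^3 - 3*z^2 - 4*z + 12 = (z - 2)*(z^2 - z - 6) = (z - 2)*(z + 2)*(z - 3)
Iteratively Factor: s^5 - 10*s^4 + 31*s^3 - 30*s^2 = (s - 2)*(s^4 - 8*s^3 + 15*s^2) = (s - 5)*(s - 2)*(s^3 - 3*s^2) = (s - 5)*(s - 3)*(s - 2)*(s^2) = s*(s - 5)*(s - 3)*(s - 2)*(s)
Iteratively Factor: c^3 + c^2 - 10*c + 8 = (c - 2)*(c^2 + 3*c - 4) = (c - 2)*(c - 1)*(c + 4)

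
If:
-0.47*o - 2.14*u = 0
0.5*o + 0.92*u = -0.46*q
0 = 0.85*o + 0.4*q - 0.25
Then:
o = 0.42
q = -0.27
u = -0.09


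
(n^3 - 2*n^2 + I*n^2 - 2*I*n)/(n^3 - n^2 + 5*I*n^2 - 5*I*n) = (n^2 + n*(-2 + I) - 2*I)/(n^2 + n*(-1 + 5*I) - 5*I)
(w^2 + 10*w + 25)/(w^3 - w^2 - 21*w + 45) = (w + 5)/(w^2 - 6*w + 9)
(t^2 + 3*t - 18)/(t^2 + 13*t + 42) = (t - 3)/(t + 7)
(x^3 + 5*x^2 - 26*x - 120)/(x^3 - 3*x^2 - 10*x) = (x^2 + 10*x + 24)/(x*(x + 2))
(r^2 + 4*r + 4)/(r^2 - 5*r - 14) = (r + 2)/(r - 7)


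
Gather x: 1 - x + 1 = 2 - x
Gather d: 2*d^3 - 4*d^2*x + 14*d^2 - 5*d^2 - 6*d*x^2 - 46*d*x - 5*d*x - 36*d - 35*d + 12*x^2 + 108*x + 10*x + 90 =2*d^3 + d^2*(9 - 4*x) + d*(-6*x^2 - 51*x - 71) + 12*x^2 + 118*x + 90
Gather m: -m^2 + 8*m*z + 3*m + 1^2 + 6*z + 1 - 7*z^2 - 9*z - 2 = -m^2 + m*(8*z + 3) - 7*z^2 - 3*z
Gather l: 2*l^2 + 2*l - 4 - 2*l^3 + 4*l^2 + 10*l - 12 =-2*l^3 + 6*l^2 + 12*l - 16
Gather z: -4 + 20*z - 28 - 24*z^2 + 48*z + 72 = -24*z^2 + 68*z + 40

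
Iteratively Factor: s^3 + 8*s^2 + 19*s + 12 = (s + 3)*(s^2 + 5*s + 4) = (s + 1)*(s + 3)*(s + 4)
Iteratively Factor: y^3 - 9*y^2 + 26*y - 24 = (y - 2)*(y^2 - 7*y + 12) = (y - 3)*(y - 2)*(y - 4)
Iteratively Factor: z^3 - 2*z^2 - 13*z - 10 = (z - 5)*(z^2 + 3*z + 2) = (z - 5)*(z + 1)*(z + 2)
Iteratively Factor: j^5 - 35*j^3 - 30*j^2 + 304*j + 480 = (j + 3)*(j^4 - 3*j^3 - 26*j^2 + 48*j + 160) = (j - 5)*(j + 3)*(j^3 + 2*j^2 - 16*j - 32) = (j - 5)*(j - 4)*(j + 3)*(j^2 + 6*j + 8) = (j - 5)*(j - 4)*(j + 2)*(j + 3)*(j + 4)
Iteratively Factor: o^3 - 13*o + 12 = (o + 4)*(o^2 - 4*o + 3) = (o - 3)*(o + 4)*(o - 1)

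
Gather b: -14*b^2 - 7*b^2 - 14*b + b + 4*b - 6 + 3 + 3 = -21*b^2 - 9*b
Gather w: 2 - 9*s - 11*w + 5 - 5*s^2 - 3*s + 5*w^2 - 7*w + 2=-5*s^2 - 12*s + 5*w^2 - 18*w + 9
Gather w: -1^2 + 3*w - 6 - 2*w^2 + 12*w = -2*w^2 + 15*w - 7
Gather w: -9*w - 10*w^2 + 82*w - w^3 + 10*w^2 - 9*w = -w^3 + 64*w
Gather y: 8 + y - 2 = y + 6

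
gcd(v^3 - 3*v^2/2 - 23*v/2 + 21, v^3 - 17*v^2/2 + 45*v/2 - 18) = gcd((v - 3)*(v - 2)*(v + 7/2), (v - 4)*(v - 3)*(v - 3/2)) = v - 3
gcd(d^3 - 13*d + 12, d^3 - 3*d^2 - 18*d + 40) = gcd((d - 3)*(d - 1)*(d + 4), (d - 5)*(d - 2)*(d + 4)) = d + 4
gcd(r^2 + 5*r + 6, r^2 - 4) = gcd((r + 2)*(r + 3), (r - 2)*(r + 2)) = r + 2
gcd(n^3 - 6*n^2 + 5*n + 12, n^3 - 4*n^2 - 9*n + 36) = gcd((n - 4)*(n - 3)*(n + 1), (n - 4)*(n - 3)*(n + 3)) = n^2 - 7*n + 12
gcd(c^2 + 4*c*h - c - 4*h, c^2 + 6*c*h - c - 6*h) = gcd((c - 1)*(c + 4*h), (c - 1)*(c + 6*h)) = c - 1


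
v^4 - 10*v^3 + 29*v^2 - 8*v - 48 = (v - 4)^2*(v - 3)*(v + 1)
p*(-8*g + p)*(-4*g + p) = 32*g^2*p - 12*g*p^2 + p^3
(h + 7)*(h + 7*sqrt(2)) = h^2 + 7*h + 7*sqrt(2)*h + 49*sqrt(2)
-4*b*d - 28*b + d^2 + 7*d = (-4*b + d)*(d + 7)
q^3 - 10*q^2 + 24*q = q*(q - 6)*(q - 4)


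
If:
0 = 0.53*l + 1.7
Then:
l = -3.21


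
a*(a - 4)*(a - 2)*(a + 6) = a^4 - 28*a^2 + 48*a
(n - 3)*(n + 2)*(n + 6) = n^3 + 5*n^2 - 12*n - 36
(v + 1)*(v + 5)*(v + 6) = v^3 + 12*v^2 + 41*v + 30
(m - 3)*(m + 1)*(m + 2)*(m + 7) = m^4 + 7*m^3 - 7*m^2 - 55*m - 42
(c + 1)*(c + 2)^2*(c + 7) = c^4 + 12*c^3 + 43*c^2 + 60*c + 28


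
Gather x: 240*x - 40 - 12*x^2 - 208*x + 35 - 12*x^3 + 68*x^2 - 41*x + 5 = -12*x^3 + 56*x^2 - 9*x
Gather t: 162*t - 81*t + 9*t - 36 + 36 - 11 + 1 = 90*t - 10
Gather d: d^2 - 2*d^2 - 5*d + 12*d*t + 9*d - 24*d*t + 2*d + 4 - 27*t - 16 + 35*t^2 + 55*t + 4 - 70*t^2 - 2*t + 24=-d^2 + d*(6 - 12*t) - 35*t^2 + 26*t + 16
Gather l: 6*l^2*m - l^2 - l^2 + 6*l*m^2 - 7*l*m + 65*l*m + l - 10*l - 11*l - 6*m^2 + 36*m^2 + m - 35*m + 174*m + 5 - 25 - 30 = l^2*(6*m - 2) + l*(6*m^2 + 58*m - 20) + 30*m^2 + 140*m - 50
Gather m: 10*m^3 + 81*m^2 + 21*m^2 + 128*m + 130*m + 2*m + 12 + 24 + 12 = 10*m^3 + 102*m^2 + 260*m + 48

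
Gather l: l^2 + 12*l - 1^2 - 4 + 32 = l^2 + 12*l + 27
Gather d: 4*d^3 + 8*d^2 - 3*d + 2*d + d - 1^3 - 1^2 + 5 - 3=4*d^3 + 8*d^2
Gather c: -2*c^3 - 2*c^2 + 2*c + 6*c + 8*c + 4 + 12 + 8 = -2*c^3 - 2*c^2 + 16*c + 24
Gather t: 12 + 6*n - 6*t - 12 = 6*n - 6*t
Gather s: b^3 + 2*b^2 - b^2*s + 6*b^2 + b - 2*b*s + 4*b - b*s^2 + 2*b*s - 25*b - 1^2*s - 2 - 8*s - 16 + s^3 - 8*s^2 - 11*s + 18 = b^3 + 8*b^2 - 20*b + s^3 + s^2*(-b - 8) + s*(-b^2 - 20)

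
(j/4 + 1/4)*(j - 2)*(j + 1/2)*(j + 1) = j^4/4 + j^3/8 - 3*j^2/4 - 7*j/8 - 1/4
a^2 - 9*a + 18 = (a - 6)*(a - 3)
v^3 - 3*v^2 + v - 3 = (v - 3)*(v - I)*(v + I)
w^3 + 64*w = w*(w - 8*I)*(w + 8*I)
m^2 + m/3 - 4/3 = (m - 1)*(m + 4/3)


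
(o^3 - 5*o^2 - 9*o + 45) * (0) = 0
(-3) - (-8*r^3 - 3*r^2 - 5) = 8*r^3 + 3*r^2 + 2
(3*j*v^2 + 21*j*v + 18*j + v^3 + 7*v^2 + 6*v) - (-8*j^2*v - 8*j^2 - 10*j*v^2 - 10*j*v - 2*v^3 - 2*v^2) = 8*j^2*v + 8*j^2 + 13*j*v^2 + 31*j*v + 18*j + 3*v^3 + 9*v^2 + 6*v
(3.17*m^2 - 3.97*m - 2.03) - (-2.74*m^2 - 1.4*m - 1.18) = 5.91*m^2 - 2.57*m - 0.85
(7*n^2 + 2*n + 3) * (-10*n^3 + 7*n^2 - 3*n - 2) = -70*n^5 + 29*n^4 - 37*n^3 + n^2 - 13*n - 6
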